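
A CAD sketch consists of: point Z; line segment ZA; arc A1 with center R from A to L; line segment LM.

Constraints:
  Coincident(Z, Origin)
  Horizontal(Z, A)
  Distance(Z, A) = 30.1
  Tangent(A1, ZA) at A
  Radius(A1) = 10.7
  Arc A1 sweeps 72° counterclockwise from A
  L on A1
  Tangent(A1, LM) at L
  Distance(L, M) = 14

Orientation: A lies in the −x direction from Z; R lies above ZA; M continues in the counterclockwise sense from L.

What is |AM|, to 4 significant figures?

25.28

Z is at the origin; ZA is horizontal with |ZA| = 30.1 and A on the −x side, so A = (-30.10, 0.000). A1 meets ZA tangentially, so RA is at right angles to ZA, so R = A + (0, 10.7) = (-30.10, 10.70). On A1, A sits at bearing -90° from R; a 72° counterclockwise sweep puts L at bearing -18°, so L = R + 10.7·(cos -18°, sin -18°) = (-19.92, 7.394). A1 meets LM tangentially, so RL is at right angles to LM, so LM runs along (−sin -18°, cos -18°); with |LM| = 14.0, M = (-15.60, 20.71). Then |AM| = |M − A| = 25.28.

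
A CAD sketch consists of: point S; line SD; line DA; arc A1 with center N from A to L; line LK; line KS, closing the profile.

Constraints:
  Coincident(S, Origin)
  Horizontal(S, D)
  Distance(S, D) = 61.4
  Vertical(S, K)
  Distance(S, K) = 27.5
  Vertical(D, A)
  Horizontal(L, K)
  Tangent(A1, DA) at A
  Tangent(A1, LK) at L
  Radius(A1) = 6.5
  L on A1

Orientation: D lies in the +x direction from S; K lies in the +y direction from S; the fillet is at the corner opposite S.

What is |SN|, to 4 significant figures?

58.78

S is at the origin; SD is horizontal with |SD| = 61.4 and D on the +x side, so D = (61.40, 0.000). SK is vertical with |SK| = 27.5 and K on the +y side, so K = (0.000, 27.50). The virtual corner opposite S is at (61.40, 27.50). Since A1 is tangent to DA there, NA ⟂ DA and since A1 is tangent to LK there, NL ⟂ LK, with radius 6.5, so the center N sits 6.5 in from both sides at N = (54.90, 21.00). Then |SN| = |N − S| = 58.78.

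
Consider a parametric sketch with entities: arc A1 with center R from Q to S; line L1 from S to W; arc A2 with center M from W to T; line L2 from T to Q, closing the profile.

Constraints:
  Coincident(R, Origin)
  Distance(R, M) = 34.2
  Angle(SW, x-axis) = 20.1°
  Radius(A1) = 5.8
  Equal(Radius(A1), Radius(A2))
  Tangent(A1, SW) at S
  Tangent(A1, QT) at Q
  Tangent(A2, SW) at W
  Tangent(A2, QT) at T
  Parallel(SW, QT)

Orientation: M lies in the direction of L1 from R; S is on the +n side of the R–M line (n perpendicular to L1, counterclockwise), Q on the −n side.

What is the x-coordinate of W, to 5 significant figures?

30.124

Tangency of A1 to both parallel lines with radius 5.8 puts S and Q at R ± 5.8·n: S = (-1.9932, 5.4467), Q = (1.9932, -5.4467). Equal radii place W and T the same way about M: W = M + 5.8·n = (30.124, 17.200), T = M − 5.8·n = (34.110, 6.3064). So W.x = 30.124.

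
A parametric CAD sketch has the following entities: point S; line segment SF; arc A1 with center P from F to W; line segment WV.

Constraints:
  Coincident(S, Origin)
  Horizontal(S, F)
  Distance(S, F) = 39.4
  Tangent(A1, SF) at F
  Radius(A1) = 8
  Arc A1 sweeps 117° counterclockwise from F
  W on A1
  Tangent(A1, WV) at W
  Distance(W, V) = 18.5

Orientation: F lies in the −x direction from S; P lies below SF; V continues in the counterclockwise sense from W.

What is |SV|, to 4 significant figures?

47.37

On A1, F sits at bearing 90° from P; a 117° counterclockwise sweep puts W at bearing 207°, so W = P + 8.0·(cos 207°, sin 207°) = (-46.53, -11.63). Tangency of A1 to WV means the radius PW is perpendicular to WV, so WV runs along (−sin 207°, cos 207°); with |WV| = 18.5, V = (-38.13, -28.12). Then |SV| = |V − S| = 47.37.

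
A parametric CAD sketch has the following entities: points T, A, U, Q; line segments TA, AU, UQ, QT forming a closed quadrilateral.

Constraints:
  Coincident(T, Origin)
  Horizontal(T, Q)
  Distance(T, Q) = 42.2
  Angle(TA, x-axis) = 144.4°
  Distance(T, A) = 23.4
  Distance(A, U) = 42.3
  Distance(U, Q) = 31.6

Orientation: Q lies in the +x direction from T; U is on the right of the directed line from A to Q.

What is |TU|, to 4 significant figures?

19.03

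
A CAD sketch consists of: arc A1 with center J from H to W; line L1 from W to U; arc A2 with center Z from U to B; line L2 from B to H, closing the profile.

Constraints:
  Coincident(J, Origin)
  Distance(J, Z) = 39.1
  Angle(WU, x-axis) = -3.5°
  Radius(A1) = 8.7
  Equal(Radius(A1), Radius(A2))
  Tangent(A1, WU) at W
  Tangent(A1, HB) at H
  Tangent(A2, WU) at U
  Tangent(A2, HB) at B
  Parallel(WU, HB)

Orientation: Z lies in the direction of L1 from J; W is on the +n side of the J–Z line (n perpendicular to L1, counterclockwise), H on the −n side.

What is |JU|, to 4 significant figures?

40.06

Tangency of A1 to both parallel lines with radius 8.7 puts W and H at J ± 8.7·n: W = (0.5311, 8.684), H = (-0.5311, -8.684). Equal radii place U and B the same way about Z: U = Z + 8.7·n = (39.56, 6.297), B = Z − 8.7·n = (38.50, -11.07). Then |JU| = |U − J| = 40.06.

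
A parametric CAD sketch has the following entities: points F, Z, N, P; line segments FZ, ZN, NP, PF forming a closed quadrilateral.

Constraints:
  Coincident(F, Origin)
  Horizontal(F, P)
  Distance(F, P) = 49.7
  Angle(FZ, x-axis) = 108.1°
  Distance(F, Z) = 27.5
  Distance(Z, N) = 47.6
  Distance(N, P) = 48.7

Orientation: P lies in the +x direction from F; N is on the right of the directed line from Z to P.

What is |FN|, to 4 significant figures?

20.12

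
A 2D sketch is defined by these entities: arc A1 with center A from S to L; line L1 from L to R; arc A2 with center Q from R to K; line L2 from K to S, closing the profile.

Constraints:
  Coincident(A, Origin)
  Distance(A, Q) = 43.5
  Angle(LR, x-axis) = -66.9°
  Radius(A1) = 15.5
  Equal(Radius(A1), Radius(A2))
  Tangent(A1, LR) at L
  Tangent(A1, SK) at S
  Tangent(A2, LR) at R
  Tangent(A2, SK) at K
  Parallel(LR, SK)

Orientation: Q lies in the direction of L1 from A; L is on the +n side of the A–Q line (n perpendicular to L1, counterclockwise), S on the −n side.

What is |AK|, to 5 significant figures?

46.179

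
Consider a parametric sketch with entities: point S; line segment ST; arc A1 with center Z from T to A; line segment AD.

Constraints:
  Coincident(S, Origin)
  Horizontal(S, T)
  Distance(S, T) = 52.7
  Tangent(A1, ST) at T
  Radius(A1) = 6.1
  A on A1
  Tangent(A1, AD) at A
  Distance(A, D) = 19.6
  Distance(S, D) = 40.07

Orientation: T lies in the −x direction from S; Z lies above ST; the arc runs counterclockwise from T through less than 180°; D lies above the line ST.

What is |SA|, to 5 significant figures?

47.937

S is at the origin; ST is horizontal with |ST| = 52.7 and T on the −x side, so T = (-52.700, 0.0000). Since A1 is tangent to ST there, ZT ⟂ ST, so Z = T + (0, 6.1) = (-52.700, 6.1000). Since ZA ⟂ AD (tangency), |ZD| = √(6.1² + 19.6²) = 20.527 regardless of where A sits on A1. So D lies on both circle(S, 40.07) and circle(Z, 20.527); the above-ST intersection is D = (-35.872, 17.855). A is the foot of the tangent from D: A = (-47.879, 2.3633).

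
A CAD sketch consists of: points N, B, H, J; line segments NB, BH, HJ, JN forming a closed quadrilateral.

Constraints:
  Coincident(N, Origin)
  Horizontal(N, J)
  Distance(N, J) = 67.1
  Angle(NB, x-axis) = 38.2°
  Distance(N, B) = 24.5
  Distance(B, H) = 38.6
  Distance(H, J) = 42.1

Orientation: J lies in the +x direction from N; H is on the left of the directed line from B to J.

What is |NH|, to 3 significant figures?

63.1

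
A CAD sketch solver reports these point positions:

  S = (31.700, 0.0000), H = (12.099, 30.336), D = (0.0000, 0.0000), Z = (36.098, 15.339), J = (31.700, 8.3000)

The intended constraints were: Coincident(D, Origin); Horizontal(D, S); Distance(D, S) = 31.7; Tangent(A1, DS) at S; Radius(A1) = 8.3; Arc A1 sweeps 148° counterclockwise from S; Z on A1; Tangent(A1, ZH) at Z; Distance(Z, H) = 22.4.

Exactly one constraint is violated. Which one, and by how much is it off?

Distance(Z, H) = 22.4 — off by 5.90.

D = (0.00, 0.00) ✓; D.y = 0.00, S.y = 0.00 ✓; |DS| = 31.70 ✓; ∠(JS, SD) = 90.00° ✓; |JS| = 8.300 ✓; bearing(J→Z) − bearing(J→S) = 148.0° ✓; |JZ| = 8.300 ✓; ∠(JZ, ZH) = 90.00° ✓; |ZH| = 28.30 ✗.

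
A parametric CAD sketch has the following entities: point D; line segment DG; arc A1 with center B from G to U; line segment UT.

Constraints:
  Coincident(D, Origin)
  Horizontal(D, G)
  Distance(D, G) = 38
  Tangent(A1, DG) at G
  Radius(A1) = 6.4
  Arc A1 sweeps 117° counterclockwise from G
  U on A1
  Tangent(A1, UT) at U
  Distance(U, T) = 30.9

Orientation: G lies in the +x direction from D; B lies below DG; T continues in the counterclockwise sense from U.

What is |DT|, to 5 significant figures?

59.187

D is at the origin; D and G share the same y with |DG| = 38.0 and G on the +x side, so G = (38.000, 0.0000). The tangent condition forces BG to be normal to DG, so B = G + (0, -6.4) = (38.000, -6.4000). On A1, G sits at bearing 90° from B; a 117° counterclockwise sweep puts U at bearing 207°, so U = B + 6.4·(cos 207°, sin 207°) = (32.298, -9.3055). Since A1 is tangent to UT there, BU ⟂ UT, so UT runs along (−sin 207°, cos 207°); with |UT| = 30.9, T = (46.326, -36.838). Then |DT| = |T − D| = 59.187.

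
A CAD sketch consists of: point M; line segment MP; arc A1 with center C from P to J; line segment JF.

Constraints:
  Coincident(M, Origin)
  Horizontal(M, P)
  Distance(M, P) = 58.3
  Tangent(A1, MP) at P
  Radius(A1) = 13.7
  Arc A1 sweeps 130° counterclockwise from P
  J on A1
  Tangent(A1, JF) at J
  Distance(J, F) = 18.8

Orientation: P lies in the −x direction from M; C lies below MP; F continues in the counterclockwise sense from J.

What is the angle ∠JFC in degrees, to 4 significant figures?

36.08°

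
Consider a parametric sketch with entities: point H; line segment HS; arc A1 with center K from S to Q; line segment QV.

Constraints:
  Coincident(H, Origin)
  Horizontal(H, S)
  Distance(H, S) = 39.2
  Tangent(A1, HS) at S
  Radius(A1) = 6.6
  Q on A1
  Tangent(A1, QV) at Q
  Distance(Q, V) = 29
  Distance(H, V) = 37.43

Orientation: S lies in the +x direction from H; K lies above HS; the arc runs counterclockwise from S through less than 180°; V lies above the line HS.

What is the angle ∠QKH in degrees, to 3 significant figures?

140°

H is at the origin; H and S share the same y with |HS| = 39.2 and S on the +x side, so S = (39.2, 0.00). The tangent condition forces KS to be normal to HS, so K = S + (0, 6.6) = (39.2, 6.60). Since KQ ⟂ QV (tangency), |KV| = √(6.6² + 29.0²) = 29.7 regardless of where Q sits on A1. So V lies on both circle(H, 37.43) and circle(K, 29.7); the above-HS intersection is V = (21.6, 30.6). Q is the foot of the tangent from V: Q = (43.5, 11.6).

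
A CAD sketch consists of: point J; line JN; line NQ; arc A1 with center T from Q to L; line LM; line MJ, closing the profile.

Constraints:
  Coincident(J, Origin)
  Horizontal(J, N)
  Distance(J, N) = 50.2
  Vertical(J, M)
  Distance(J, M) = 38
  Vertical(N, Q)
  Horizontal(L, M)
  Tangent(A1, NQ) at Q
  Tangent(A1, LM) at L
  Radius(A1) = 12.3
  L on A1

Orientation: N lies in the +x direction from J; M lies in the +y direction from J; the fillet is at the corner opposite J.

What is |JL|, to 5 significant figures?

53.669

The virtual corner opposite J is at (50.200, 38.000). The tangent condition forces TQ to be normal to NQ and tangency of A1 to LM means the radius TL is perpendicular to LM, with radius 12.3, so the center T sits 12.3 in from both sides at T = (37.900, 25.700). That places the tangent points at Q = (50.200, 25.700) on NQ and L = (37.900, 38.000) on LM. Then |JL| = |L − J| = 53.669.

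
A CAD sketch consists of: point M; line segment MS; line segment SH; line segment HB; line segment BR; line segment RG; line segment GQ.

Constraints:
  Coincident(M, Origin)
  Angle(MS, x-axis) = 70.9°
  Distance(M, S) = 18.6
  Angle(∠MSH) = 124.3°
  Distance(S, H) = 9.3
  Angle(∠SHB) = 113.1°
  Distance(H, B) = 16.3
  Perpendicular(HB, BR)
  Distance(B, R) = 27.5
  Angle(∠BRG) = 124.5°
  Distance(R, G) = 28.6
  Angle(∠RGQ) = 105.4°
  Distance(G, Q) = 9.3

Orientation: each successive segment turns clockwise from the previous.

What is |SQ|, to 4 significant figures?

31.07

M is at the origin; MS runs at 70.9° with length 18.6, so S = (6.086, 17.58). ∠MSH = 124.3° gives SH at 15.20° from the x-axis; with |SH| = 9.3, H = (15.06, 20.01). ∠SHB = 113.1° gives HB at -51.70° from the x-axis; with |HB| = 16.3, B = (25.16, 7.223). HB ⟂ BR, so BR runs at -141.7°; with |BR| = 27.5, R = (3.582, -9.821). ∠BRG = 124.5° gives RG at 162.8° from the x-axis; with |RG| = 28.6, G = (-23.74, -1.364). ∠RGQ = 105.4° gives GQ at 88.20° from the x-axis; with |GQ| = 9.3, Q = (-23.45, 7.931). Then |SQ| = |Q − S| = 31.07.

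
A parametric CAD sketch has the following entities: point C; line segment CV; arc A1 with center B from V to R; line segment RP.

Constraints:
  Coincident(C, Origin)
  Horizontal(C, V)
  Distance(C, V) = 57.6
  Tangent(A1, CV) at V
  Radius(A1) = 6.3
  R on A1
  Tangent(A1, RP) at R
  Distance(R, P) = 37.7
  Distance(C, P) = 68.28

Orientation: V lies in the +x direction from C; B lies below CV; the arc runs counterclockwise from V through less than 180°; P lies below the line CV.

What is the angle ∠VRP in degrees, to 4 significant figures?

134.4°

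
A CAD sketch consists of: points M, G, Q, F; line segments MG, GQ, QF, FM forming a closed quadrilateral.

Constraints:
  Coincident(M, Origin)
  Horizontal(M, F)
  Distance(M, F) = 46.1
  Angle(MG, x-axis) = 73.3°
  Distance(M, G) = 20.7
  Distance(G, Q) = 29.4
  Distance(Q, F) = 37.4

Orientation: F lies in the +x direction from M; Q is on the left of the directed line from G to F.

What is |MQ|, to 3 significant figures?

46.6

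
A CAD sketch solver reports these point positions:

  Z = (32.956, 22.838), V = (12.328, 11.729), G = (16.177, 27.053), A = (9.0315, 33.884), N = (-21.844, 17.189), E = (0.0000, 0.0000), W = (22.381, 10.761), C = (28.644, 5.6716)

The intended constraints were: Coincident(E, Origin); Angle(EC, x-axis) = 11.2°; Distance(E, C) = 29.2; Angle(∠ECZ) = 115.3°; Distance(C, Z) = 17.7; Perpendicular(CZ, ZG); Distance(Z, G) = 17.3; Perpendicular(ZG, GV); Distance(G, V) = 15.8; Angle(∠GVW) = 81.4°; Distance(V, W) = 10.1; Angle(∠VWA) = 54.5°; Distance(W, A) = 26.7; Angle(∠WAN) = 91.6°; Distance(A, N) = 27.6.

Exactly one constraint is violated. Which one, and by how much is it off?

Distance(A, N) = 27.6 — off by 7.50.

E = (0.00, 0.00) ✓; EC at 11.20° ✓; |EC| = 29.20 ✓; ∠ECZ = 115.3° ✓; |CZ| = 17.70 ✓; ∠(CZ, ZG) = 90.00° ✓; |ZG| = 17.30 ✓; ∠(ZG, GV) = 90.00° ✓; |GV| = 15.80 ✓; ∠GVW = 81.40° ✓; |VW| = 10.10 ✓; ∠VWA = 54.50° ✓; |WA| = 26.70 ✓; ∠WAN = 91.60° ✓; |AN| = 35.10 ✗.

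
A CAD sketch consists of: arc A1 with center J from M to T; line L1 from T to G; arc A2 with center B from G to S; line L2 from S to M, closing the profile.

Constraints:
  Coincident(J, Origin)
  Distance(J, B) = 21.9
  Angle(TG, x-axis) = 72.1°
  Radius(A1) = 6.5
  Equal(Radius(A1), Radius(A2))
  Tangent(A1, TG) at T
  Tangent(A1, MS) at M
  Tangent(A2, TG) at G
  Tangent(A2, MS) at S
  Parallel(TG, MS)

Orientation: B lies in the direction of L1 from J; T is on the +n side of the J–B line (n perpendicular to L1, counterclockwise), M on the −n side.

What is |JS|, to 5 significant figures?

22.844

The slot axis is L1's direction at 72.1°, so u = (cos 72.1°, sin 72.1°) = (0.30736, 0.95159) and n = (−sin 72.1°, cos 72.1°) = (-0.95159, 0.30736). J is at the origin and B lies 21.9 along u from J, so B = 21.9·u = (6.7311, 20.840). Tangency of A1 to both parallel lines with radius 6.5 puts T and M at J ± 6.5·n: T = (-6.1854, 1.9978), M = (6.1854, -1.9978). Equal radii place G and S the same way about B: G = B + 6.5·n = (0.54575, 22.838), S = B − 6.5·n = (12.916, 18.842). Then |JS| = |S − J| = 22.844.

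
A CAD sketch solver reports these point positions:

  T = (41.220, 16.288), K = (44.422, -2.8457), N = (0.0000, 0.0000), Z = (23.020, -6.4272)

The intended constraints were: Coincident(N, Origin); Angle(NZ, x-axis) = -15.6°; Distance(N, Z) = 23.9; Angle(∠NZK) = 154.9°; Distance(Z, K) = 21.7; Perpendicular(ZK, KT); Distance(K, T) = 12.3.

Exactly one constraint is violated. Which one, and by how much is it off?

Distance(K, T) = 12.3 — off by 7.10.

N = (0.00, 0.00) ✓; NZ at -15.60° ✓; |NZ| = 23.90 ✓; ∠NZK = 154.9° ✓; |ZK| = 21.70 ✓; ∠(ZK, KT) = 90.00° ✓; |KT| = 19.40 ✗.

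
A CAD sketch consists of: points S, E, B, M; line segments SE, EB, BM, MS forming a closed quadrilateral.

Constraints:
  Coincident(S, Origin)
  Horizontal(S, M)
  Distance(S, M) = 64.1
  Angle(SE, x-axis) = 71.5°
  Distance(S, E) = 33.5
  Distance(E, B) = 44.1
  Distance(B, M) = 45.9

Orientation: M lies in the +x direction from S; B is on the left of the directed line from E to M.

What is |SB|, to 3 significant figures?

69.1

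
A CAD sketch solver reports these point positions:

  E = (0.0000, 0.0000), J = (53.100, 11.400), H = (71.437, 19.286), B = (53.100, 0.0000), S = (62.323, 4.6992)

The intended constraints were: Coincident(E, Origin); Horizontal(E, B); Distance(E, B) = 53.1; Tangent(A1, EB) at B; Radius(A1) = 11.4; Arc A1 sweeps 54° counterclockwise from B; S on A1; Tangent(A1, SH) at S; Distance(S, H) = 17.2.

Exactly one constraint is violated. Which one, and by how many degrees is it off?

Tangent(A1, SH) at S — off by 4.00°.

E = (0.00, 0.00) ✓; E.y = 0.00, B.y = 0.00 ✓; |EB| = 53.10 ✓; ∠(JB, BE) = 90.00° ✓; |JB| = 11.40 ✓; bearing(J→S) − bearing(J→B) = 54.00° ✓; |JS| = 11.40 ✓; ∠(JS, SH) = 86.00° ✗; |SH| = 17.20 ✓.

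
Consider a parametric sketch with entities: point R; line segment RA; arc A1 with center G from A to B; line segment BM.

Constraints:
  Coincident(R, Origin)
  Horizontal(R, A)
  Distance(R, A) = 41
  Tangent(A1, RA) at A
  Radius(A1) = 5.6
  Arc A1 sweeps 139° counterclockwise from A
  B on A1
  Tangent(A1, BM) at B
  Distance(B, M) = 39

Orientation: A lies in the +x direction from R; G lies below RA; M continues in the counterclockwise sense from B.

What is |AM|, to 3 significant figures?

43.8

On A1, A sits at bearing 90° from G; a 139° counterclockwise sweep puts B at bearing 229°, so B = G + 5.6·(cos 229°, sin 229°) = (37.3, -9.83). The tangent condition forces GB to be normal to BM, so BM runs along (−sin 229°, cos 229°); with |BM| = 39.0, M = (66.8, -35.4). Then |AM| = |M − A| = 43.8.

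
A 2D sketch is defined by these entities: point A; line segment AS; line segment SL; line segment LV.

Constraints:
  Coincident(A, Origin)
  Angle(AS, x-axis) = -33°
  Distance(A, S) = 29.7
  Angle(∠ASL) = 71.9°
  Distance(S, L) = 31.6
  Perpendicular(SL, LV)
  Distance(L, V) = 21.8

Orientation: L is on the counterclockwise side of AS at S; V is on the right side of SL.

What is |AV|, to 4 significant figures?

54.80

∠ASL = 71.9°, so SL runs at -33.0° + (180° − 71.9°) = 75.10° from the x-axis; with |SL| = 31.6, L = S + 31.6·(cos 75.10°, sin 75.10°) = (33.03, 14.36). SL ⟂ LV; with |LV| = 21.8 on the right of SL, V = L + 21.8·(0.9664, -0.2571) = (54.10, 8.756). Then |AV| = |V − A| = 54.80.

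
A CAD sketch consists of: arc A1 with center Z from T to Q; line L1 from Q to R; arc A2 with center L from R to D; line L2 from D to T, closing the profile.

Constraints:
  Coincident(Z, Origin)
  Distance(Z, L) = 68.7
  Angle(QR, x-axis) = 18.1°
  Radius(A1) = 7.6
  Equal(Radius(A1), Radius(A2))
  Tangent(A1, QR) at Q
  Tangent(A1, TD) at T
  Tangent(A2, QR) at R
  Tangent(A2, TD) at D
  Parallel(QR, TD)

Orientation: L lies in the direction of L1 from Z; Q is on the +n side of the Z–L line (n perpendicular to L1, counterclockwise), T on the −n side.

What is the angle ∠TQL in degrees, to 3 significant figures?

83.7°

Z is at the origin and L lies 68.7 along u from Z, so L = 68.7·u = (65.3, 21.3). Tangency of A1 to both parallel lines with radius 7.6 puts Q and T at Z ± 7.6·n: Q = (-2.36, 7.22), T = (2.36, -7.22). Then cos ∠TQL = QT·QL / (|QT||QL|), giving 83.7°.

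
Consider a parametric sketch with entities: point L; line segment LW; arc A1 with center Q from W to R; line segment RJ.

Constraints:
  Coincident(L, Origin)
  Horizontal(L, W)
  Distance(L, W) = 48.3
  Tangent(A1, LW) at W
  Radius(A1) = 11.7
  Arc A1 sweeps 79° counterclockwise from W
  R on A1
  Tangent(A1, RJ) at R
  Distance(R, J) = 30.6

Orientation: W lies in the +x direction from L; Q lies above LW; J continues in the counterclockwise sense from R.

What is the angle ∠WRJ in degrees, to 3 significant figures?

140°

L is at the origin; LW is horizontal with |LW| = 48.3 and W on the +x side, so W = (48.3, 0.00). Tangency of A1 to LW means the radius QW is perpendicular to LW, so Q = W + (0, 11.7) = (48.3, 11.7). On A1, W sits at bearing -90° from Q; a 79° counterclockwise sweep puts R at bearing -11°, so R = Q + 11.7·(cos -11°, sin -11°) = (59.8, 9.47). Tangency of A1 to RJ means the radius QR is perpendicular to RJ, so RJ runs along (−sin -11°, cos -11°); with |RJ| = 30.6, J = (65.6, 39.5). Then cos ∠WRJ = RW·RJ / (|RW||RJ|), giving 140°.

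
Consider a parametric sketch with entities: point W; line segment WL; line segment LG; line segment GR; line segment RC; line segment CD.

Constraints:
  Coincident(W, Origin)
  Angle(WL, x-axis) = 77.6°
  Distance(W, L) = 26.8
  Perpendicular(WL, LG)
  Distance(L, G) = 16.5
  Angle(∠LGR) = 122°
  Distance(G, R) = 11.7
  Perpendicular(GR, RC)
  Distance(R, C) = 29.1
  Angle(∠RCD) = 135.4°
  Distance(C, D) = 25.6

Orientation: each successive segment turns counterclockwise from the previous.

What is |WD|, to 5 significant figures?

27.866

W is at the origin; WL runs at 77.6° with length 26.8, so L = (5.7549, 26.175). WL ⟂ LG, so LG runs at 167.60°; with |LG| = 16.5, G = (-10.360, 29.718). ∠LGR = 122.0° gives GR at -134.40° from the x-axis; with |GR| = 11.7, R = (-18.546, 21.359). GR ⟂ RC, so RC runs at -44.400°; with |RC| = 29.1, C = (2.2449, 0.99842). ∠RCD = 135.4° gives CD at 0.20000° from the x-axis; with |CD| = 25.6, D = (27.845, 1.0878). Then |WD| = |D − W| = 27.866.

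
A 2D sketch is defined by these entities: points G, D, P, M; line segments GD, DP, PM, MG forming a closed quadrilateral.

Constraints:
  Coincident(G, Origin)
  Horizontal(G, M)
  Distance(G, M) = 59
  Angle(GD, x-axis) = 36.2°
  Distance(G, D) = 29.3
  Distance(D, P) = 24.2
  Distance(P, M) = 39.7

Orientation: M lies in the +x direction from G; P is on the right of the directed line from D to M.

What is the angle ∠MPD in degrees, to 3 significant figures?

71.4°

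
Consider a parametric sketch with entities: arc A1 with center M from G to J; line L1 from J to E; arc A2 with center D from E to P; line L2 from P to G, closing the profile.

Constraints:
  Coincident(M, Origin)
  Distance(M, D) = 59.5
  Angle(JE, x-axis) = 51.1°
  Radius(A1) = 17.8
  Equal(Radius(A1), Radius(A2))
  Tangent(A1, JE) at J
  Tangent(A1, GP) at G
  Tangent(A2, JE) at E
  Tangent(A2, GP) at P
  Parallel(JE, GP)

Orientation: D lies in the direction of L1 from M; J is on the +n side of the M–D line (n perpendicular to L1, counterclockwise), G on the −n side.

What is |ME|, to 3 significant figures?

62.1

The slot axis is L1's direction at 51.1°, so u = (cos 51.1°, sin 51.1°) = (0.628, 0.778) and n = (−sin 51.1°, cos 51.1°) = (-0.778, 0.628). M is at the origin and D lies 59.5 along u from M, so D = 59.5·u = (37.4, 46.3). Tangency of A1 to both parallel lines with radius 17.8 puts J and G at M ± 17.8·n: J = (-13.9, 11.2), G = (13.9, -11.2). Equal radii place E and P the same way about D: E = D + 17.8·n = (23.5, 57.5), P = D − 17.8·n = (51.2, 35.1). Then |ME| = |E − M| = 62.1.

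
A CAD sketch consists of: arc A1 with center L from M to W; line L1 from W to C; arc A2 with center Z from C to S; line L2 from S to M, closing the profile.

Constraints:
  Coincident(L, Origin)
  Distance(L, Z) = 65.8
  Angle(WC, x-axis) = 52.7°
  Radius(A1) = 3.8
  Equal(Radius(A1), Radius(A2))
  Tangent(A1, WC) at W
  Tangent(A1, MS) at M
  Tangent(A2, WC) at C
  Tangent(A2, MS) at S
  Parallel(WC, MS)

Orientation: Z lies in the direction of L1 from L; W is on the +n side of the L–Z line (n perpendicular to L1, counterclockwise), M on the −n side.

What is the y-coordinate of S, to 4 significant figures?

50.04

Tangency of A1 to both parallel lines with radius 3.8 puts W and M at L ± 3.8·n: W = (-3.023, 2.303), M = (3.023, -2.303). Equal radii place C and S the same way about Z: C = Z + 3.8·n = (36.85, 54.64), S = Z − 3.8·n = (42.90, 50.04). So S.y = 50.04.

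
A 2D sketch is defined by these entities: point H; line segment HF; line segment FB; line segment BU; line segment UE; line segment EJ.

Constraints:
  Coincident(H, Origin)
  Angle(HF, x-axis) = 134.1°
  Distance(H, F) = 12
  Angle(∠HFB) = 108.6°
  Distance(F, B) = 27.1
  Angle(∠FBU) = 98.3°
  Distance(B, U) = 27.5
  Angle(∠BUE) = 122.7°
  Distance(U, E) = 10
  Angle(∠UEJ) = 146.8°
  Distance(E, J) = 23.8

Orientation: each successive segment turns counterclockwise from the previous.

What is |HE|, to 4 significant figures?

35.35

∠FBU = 98.3° gives BU at -72.80° from the x-axis; with |BU| = 27.5, U = (-24.68, -29.32). ∠BUE = 122.7° gives UE at -15.50° from the x-axis; with |UE| = 10.0, E = (-15.04, -31.99). Then |HE| = |E − H| = 35.35.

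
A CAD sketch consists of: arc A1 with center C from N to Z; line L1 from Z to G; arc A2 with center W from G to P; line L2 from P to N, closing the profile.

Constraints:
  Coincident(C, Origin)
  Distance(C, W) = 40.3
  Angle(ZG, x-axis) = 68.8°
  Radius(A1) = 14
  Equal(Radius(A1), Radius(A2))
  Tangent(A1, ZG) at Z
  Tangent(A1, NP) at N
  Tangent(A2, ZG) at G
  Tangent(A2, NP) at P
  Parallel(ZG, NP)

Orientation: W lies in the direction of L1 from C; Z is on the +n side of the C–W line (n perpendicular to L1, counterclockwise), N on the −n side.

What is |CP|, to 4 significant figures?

42.66

Tangency of A1 to both parallel lines with radius 14.0 puts Z and N at C ± 14.0·n: Z = (-13.05, 5.063), N = (13.05, -5.063). Equal radii place G and P the same way about W: G = W + 14.0·n = (1.521, 42.64), P = W − 14.0·n = (27.63, 32.51). Then |CP| = |P − C| = 42.66.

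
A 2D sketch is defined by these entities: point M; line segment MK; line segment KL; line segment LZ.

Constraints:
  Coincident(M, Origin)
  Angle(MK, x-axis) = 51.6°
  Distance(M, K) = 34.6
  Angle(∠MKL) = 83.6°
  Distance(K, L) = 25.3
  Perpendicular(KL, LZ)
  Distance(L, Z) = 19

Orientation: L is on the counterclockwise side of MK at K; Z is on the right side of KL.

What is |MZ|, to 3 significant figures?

57.5

M is at the origin; MK runs at 51.6° with length 34.6, so K = 34.6·(cos 51.6°, sin 51.6°) = (21.5, 27.1). ∠MKL = 83.6°, so KL runs at 51.6° + (180° − 83.6°) = 148° from the x-axis; with |KL| = 25.3, L = K + 25.3·(cos 148°, sin 148°) = (0.0361, 40.5). The perpendicularity gives LZ at right angles to KL; with |LZ| = 19.0 on the right of KL, Z = L + 19.0·(0.530, 0.848) = (10.1, 56.6). Then |MZ| = |Z − M| = 57.5.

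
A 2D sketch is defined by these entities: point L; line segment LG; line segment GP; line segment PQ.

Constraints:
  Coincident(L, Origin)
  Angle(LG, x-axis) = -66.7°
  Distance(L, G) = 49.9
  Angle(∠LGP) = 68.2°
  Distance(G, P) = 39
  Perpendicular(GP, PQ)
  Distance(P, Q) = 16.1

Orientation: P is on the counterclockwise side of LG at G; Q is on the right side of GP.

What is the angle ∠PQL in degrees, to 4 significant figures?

18.15°

∠LGP = 68.2°, so GP runs at -66.7° + (180° − 68.2°) = 45.10° from the x-axis; with |GP| = 39.0, P = G + 39.0·(cos 45.10°, sin 45.10°) = (47.27, -18.21). GP is perpendicular to PQ; with |PQ| = 16.1 on the right of GP, Q = P + 16.1·(0.7083, -0.7059) = (58.67, -29.57). Then cos ∠PQL = QP·QL / (|QP||QL|), giving 18.15°.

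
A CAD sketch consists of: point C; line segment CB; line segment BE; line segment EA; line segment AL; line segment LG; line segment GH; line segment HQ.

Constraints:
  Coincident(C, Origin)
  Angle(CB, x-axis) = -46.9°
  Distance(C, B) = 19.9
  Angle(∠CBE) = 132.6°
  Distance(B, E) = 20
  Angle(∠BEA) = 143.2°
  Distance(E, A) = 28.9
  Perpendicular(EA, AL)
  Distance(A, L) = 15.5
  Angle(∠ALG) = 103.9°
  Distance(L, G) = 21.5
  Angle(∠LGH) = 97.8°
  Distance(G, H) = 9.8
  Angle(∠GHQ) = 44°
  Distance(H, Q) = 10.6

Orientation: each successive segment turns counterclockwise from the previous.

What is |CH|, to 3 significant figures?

30.2

C is at the origin; CB runs at -46.9° with length 19.9, so B = (13.6, -14.5). ∠CBE = 132.6° gives BE at 0.500° from the x-axis; with |BE| = 20.0, E = (33.6, -14.4). ∠BEA = 143.2° gives EA at 37.3° from the x-axis; with |EA| = 28.9, A = (56.6, 3.16). EA ⟂ AL, so AL runs at 127°; with |AL| = 15.5, L = (47.2, 15.5). ∠ALG = 103.9° gives LG at -157° from the x-axis; with |LG| = 21.5, G = (27.5, 6.95). ∠LGH = 97.8° gives GH at -74.4° from the x-axis; with |GH| = 9.8, H = (30.1, -2.49). Then |CH| = |H − C| = 30.2.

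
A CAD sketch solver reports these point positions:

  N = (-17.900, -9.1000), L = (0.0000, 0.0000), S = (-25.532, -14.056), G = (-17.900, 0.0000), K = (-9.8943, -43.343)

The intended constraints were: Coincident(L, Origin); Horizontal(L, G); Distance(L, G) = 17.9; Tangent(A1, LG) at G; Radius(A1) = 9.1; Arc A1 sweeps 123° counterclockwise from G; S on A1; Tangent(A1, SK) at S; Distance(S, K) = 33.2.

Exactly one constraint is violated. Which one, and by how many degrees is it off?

Tangent(A1, SK) at S — off by 4.90°.

L = (0.00, 0.00) ✓; L.y = 0.00, G.y = 0.00 ✓; |LG| = 17.90 ✓; ∠(NG, GL) = 90.00° ✓; |NG| = 9.100 ✓; bearing(N→S) − bearing(N→G) = 123.0° ✓; |NS| = 9.100 ✓; ∠(NS, SK) = 94.90° ✗; |SK| = 33.20 ✓.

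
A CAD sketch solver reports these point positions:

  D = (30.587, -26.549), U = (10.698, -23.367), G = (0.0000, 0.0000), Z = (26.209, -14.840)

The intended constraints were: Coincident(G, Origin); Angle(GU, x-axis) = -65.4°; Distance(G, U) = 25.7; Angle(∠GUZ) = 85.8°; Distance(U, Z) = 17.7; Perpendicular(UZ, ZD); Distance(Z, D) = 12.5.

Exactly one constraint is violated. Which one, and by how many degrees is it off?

Perpendicular(UZ, ZD) — off by 8.30°.

G = (0.00, 0.00) ✓; GU at -65.40° ✓; |GU| = 25.70 ✓; ∠GUZ = 85.80° ✓; |UZ| = 17.70 ✓; ∠(UZ, ZD) = 98.30° ✗; |ZD| = 12.50 ✓.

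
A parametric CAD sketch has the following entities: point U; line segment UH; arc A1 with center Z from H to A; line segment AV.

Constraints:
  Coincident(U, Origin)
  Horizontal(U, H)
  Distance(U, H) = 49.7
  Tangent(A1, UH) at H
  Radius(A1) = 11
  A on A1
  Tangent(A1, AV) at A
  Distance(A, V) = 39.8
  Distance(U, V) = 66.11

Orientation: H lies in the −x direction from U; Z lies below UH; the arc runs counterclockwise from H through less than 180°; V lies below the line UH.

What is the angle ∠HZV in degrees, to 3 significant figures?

169°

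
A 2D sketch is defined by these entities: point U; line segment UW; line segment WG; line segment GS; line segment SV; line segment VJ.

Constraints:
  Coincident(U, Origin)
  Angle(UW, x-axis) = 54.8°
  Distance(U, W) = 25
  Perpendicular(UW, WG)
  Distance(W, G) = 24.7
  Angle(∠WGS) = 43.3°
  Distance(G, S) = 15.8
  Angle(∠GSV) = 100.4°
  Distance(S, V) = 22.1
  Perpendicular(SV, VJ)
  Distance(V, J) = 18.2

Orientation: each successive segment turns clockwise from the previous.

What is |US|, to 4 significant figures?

19.36

U is at the origin; UW runs at 54.8° with length 25.0, so W = (14.41, 20.43). UW is perpendicular to WG, so WG runs at -35.20°; with |WG| = 24.7, G = (34.59, 6.191). ∠WGS = 43.3° gives GS at -171.9° from the x-axis; with |GS| = 15.8, S = (18.95, 3.965). Then |US| = |S − U| = 19.36.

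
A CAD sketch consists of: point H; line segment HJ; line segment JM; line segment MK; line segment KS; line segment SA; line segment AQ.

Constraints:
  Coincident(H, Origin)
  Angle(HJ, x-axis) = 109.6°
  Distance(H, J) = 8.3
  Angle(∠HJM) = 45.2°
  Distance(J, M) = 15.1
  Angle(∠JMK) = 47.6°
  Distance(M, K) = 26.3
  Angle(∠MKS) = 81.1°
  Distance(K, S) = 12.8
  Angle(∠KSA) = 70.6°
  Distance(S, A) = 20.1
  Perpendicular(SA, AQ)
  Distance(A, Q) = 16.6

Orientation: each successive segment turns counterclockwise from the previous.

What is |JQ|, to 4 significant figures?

23.06

∠KSA = 70.6° gives SA at -134.9° from the x-axis; with |SA| = 20.1, A = (-3.870, -0.9009). SA ⟂ AQ, so AQ runs at -44.90°; with |AQ| = 16.6, Q = (7.888, -12.62). Then |JQ| = |Q − J| = 23.06.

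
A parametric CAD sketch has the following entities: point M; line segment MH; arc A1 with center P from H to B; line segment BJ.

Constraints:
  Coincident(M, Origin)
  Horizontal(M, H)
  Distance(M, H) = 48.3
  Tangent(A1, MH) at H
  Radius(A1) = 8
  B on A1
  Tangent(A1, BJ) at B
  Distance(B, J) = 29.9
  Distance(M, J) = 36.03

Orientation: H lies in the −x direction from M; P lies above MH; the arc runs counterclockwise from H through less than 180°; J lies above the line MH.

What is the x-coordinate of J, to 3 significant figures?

-23.9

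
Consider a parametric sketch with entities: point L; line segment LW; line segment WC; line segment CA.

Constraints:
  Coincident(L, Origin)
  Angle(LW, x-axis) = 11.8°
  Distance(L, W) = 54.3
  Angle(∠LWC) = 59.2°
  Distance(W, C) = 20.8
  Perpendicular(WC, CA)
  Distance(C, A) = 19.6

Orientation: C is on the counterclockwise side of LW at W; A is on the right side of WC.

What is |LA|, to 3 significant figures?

66.6

L is at the origin; LW runs at 11.8° with length 54.3, so W = 54.3·(cos 11.8°, sin 11.8°) = (53.2, 11.1). ∠LWC = 59.2°, so WC runs at 11.8° + (180° − 59.2°) = 133° from the x-axis; with |WC| = 20.8, C = W + 20.8·(cos 133°, sin 133°) = (39.1, 26.4). WC is perpendicular to CA; with |CA| = 19.6 on the right of WC, A = C + 19.6·(0.736, 0.677) = (53.5, 39.7). Then |LA| = |A − L| = 66.6.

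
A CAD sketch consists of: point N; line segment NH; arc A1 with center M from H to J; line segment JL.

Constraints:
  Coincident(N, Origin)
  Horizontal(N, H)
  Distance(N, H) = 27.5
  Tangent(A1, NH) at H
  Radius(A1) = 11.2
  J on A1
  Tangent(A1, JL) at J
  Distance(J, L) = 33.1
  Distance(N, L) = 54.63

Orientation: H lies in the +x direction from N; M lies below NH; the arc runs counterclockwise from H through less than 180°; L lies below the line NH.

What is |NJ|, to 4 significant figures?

22.96

Checks: |MJ| = 11.20 ✓; ∠(MJ, JL) = 90.00° ✓; |JL| = 33.10 ✓; |NL| = 54.63 ✓.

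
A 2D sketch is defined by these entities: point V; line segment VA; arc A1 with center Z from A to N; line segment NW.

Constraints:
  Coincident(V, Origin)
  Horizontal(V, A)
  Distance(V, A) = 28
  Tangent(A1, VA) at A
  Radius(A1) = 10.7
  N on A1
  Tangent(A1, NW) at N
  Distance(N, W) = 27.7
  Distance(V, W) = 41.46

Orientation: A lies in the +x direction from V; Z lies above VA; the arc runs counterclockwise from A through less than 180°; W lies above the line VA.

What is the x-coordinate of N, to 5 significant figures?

35.696

Checks: |ZN| = 10.70 ✓; ∠(ZN, NW) = 90.00° ✓; |NW| = 27.70 ✓; |VW| = 41.46 ✓.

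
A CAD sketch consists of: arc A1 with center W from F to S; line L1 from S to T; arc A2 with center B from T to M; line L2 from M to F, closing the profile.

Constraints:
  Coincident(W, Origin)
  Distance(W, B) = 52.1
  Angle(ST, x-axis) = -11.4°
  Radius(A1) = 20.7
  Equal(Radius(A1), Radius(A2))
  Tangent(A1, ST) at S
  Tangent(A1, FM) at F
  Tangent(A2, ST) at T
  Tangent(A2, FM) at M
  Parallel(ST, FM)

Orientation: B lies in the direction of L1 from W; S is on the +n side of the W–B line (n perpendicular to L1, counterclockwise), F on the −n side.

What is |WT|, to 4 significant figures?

56.06

Tangency of A1 to both parallel lines with radius 20.7 puts S and F at W ± 20.7·n: S = (4.092, 20.29), F = (-4.092, -20.29). Equal radii place T and M the same way about B: T = B + 20.7·n = (55.16, 9.994), M = B − 20.7·n = (46.98, -30.59). Then |WT| = |T − W| = 56.06.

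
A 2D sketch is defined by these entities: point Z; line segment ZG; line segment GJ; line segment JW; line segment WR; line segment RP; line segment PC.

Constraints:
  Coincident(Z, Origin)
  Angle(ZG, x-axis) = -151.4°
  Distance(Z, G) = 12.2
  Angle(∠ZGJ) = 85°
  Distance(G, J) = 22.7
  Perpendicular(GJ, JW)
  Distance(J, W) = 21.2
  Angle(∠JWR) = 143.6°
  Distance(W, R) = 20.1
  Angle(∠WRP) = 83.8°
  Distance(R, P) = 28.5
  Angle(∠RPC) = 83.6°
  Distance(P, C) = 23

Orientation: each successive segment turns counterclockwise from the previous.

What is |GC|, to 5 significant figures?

7.7548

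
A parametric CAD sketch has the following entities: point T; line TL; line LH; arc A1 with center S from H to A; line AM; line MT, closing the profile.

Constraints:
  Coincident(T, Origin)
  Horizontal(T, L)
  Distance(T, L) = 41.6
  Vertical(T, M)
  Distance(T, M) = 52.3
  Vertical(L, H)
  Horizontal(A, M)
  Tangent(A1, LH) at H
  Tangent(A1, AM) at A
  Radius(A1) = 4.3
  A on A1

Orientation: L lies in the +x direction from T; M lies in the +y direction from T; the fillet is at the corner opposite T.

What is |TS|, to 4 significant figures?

60.79

TM is vertical with |TM| = 52.3 and M on the +y side, so M = (0.000, 52.30). The virtual corner opposite T is at (41.60, 52.30). Since A1 is tangent to LH there, SH ⟂ LH and the tangent condition forces SA to be normal to AM, with radius 4.3, so the center S sits 4.3 in from both sides at S = (37.30, 48.00). Then |TS| = |S − T| = 60.79.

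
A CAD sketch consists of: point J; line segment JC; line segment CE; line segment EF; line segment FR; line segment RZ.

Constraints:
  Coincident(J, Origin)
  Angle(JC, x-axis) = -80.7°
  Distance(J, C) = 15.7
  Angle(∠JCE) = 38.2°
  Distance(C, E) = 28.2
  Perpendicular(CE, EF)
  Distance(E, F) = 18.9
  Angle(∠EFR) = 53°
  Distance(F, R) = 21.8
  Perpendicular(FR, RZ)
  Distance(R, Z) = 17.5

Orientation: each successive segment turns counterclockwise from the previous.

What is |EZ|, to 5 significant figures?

10.700

J is at the origin; JC runs at -80.7° with length 15.7, so C = (2.5372, -15.494). ∠JCE = 38.2° gives CE at 61.100° from the x-axis; with |CE| = 28.2, E = (16.166, 9.1945). CE is perpendicular to EF, so EF runs at 151.10°; with |EF| = 18.9, F = (-0.38054, 18.329). ∠EFR = 53.0° gives FR at -81.900° from the x-axis; with |FR| = 21.8, R = (2.6911, -3.2540). FR ⟂ RZ, so RZ runs at 8.1000°; with |RZ| = 17.5, Z = (20.017, -0.78824). Then |EZ| = |Z − E| = 10.700.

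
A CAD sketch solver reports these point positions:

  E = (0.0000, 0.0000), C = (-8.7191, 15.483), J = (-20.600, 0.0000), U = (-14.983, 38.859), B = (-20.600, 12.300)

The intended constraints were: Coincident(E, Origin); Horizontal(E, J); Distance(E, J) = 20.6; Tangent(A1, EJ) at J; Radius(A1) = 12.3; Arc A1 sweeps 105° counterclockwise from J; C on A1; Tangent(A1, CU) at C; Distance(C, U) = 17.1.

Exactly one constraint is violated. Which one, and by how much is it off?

Distance(C, U) = 17.1 — off by 7.10.

E = (0.00, 0.00) ✓; E.y = 0.00, J.y = 0.00 ✓; |EJ| = 20.60 ✓; ∠(BJ, JE) = 90.00° ✓; |BJ| = 12.30 ✓; bearing(B→C) − bearing(B→J) = 105.0° ✓; |BC| = 12.30 ✓; ∠(BC, CU) = 90.00° ✓; |CU| = 24.20 ✗.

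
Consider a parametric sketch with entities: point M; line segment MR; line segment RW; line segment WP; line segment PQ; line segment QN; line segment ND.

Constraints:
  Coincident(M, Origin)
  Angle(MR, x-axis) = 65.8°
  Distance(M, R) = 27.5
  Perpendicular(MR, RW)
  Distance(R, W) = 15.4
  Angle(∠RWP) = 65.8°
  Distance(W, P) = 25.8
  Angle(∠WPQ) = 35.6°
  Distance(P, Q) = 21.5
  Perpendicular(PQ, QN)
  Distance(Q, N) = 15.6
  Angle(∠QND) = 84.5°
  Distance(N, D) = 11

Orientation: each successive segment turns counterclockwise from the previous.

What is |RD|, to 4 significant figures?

19.88

M is at the origin; MR runs at 65.8° with length 27.5, so R = (11.27, 25.08). The perpendicularity gives RW at right angles to MR, so RW runs at 155.8°; with |RW| = 15.4, W = (-2.774, 31.40). ∠RWP = 65.8° gives WP at -90.00° from the x-axis; with |WP| = 25.8, P = (-2.774, 5.596). ∠WPQ = 35.6° gives PQ at 54.40° from the x-axis; with |PQ| = 21.5, Q = (9.742, 23.08). PQ ⟂ QN, so QN runs at 144.4°; with |QN| = 15.6, N = (-2.942, 32.16). ∠QND = 84.5° gives ND at -120.1° from the x-axis; with |ND| = 11.0, D = (-8.459, 22.64). Then |RD| = |D − R| = 19.88.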